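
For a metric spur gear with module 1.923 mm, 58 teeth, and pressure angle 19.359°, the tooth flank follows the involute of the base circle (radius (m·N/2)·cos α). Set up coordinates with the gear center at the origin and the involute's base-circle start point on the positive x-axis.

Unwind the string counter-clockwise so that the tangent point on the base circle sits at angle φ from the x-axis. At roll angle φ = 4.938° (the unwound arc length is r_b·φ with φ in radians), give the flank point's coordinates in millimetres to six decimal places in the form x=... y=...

pitch radius r_p = m·N/2 = 1.923·58/2 = 55.767000
base radius r_b = r_p·cos α = 55.767000·cos 19.359° = 52.613940
roll angle φ = 4.938° = 0.08618436 rad
x = r_b·(cos φ + φ·sin φ) = 52.613940·(0.99628843 + 0.08618436·0.08607771) = 52.808978
y = r_b·(sin φ − φ·cos φ) = 52.613940·(0.08607771 − 0.08618436·0.99628843) = 0.011219

x=52.808978 y=0.011219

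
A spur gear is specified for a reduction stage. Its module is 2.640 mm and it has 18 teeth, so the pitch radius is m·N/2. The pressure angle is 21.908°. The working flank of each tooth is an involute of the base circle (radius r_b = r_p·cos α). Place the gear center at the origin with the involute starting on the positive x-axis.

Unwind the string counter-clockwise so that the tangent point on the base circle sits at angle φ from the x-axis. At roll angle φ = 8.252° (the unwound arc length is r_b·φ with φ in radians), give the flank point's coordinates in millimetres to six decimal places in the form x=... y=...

pitch radius r_p = m·N/2 = 2.640·18/2 = 23.760000
base radius r_b = r_p·cos α = 23.760000·cos 21.908° = 22.044152
roll angle φ = 8.252° = 0.14402457 rad
x = r_b·(cos φ + φ·sin φ) = 22.044152·(0.98964638 + 0.14402457·0.14352717) = 22.271599
y = r_b·(sin φ − φ·cos φ) = 22.044152·(0.14352717 − 0.14402457·0.98964638) = 0.021907

x=22.271599 y=0.021907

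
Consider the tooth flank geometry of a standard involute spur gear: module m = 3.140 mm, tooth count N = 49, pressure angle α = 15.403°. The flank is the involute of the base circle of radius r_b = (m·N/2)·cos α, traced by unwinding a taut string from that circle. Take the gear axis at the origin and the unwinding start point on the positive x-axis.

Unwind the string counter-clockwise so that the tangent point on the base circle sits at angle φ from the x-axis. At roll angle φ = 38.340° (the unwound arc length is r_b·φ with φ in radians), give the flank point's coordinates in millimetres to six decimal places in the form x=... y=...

pitch radius r_p = m·N/2 = 3.140·49/2 = 76.930000
base radius r_b = r_p·cos α = 76.930000·cos 15.403° = 74.166790
roll angle φ = 38.340° = 0.66915924 rad
x = r_b·(cos φ + φ·sin φ) = 74.166790·(0.78434349 + 0.66915924·0.62032676) = 88.958679
y = r_b·(sin φ − φ·cos φ) = 74.166790·(0.62032676 − 0.66915924·0.78434349) = 7.081153

x=88.958679 y=7.081153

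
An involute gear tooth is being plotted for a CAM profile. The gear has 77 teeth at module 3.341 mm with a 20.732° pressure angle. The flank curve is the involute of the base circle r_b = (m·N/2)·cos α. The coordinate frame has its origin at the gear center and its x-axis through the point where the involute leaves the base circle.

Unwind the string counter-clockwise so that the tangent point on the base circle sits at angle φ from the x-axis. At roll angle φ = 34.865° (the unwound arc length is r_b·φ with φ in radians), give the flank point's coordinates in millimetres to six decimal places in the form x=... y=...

x=140.552015 y=8.705143

pitch radius r_p = m·N/2 = 3.341·77/2 = 128.628500
base radius r_b = r_p·cos α = 128.628500·cos 20.732° = 120.299350
roll angle φ = 34.865° = 0.60850904 rad
x = r_b·(cos φ + φ·sin φ) = 120.299350·(0.82050123 + 0.60850904·0.57164476) = 140.552015
y = r_b·(sin φ − φ·cos φ) = 120.299350·(0.57164476 − 0.60850904·0.82050123) = 8.705143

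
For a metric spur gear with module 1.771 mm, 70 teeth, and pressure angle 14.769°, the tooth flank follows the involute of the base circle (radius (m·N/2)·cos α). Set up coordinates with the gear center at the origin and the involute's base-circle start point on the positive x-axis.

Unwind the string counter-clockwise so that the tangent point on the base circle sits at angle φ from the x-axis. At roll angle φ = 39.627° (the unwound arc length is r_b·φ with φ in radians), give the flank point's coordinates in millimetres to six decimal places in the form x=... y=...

x=72.603019 y=6.298863

pitch radius r_p = m·N/2 = 1.771·70/2 = 61.985000
base radius r_b = r_p·cos α = 61.985000·cos 14.769° = 59.937106
roll angle φ = 39.627° = 0.69162162 rad
x = r_b·(cos φ + φ·sin φ) = 59.937106·(0.77021278 + 0.69162162·0.63778701) = 72.603019
y = r_b·(sin φ − φ·cos φ) = 59.937106·(0.63778701 − 0.69162162·0.77021278) = 6.298863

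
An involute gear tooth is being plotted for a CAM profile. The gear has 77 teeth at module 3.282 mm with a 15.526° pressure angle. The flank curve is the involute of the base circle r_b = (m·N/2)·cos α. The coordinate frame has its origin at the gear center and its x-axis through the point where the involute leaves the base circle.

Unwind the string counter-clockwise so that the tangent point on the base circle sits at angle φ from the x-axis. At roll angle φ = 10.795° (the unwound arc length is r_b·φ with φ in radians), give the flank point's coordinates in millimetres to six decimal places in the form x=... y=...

x=123.887832 y=0.270453

pitch radius r_p = m·N/2 = 3.282·77/2 = 126.357000
base radius r_b = r_p·cos α = 126.357000·cos 15.526° = 121.746117
roll angle φ = 10.795° = 0.18840829 rad
x = r_b·(cos φ + φ·sin φ) = 121.746117·(0.98230360 + 0.18840829·0.18729559) = 123.887832
y = r_b·(sin φ − φ·cos φ) = 121.746117·(0.18729559 − 0.18840829·0.98230360) = 0.270453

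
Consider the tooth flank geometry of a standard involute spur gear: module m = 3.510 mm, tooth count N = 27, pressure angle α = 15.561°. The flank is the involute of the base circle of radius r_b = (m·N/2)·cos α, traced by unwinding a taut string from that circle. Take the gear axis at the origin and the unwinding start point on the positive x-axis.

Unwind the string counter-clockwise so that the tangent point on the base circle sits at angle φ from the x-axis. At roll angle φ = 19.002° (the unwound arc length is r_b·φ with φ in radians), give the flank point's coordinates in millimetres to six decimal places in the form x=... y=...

pitch radius r_p = m·N/2 = 3.510·27/2 = 47.385000
base radius r_b = r_p·cos α = 47.385000·cos 15.561° = 45.648121
roll angle φ = 19.002° = 0.33164746 rad
x = r_b·(cos φ + φ·sin φ) = 45.648121·(0.94550721 + 0.33164746·0.32560116) = 48.089931
y = r_b·(sin φ − φ·cos φ) = 45.648121·(0.32560116 − 0.33164746·0.94550721) = 0.548968

x=48.089931 y=0.548968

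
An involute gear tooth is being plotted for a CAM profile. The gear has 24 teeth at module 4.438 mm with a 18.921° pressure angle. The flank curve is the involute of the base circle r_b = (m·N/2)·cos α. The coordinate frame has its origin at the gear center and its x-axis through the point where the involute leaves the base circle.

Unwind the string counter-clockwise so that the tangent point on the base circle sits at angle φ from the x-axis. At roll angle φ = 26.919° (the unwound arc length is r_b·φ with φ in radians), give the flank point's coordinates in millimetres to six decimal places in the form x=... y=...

x=55.635462 y=1.703394

pitch radius r_p = m·N/2 = 4.438·24/2 = 53.256000
base radius r_b = r_p·cos α = 53.256000·cos 18.921° = 50.378396
roll angle φ = 26.919° = 0.46982518 rad
x = r_b·(cos φ + φ·sin φ) = 50.378396·(0.89164745 + 0.46982518·0.45273042) = 55.635462
y = r_b·(sin φ − φ·cos φ) = 50.378396·(0.45273042 − 0.46982518·0.89164745) = 1.703394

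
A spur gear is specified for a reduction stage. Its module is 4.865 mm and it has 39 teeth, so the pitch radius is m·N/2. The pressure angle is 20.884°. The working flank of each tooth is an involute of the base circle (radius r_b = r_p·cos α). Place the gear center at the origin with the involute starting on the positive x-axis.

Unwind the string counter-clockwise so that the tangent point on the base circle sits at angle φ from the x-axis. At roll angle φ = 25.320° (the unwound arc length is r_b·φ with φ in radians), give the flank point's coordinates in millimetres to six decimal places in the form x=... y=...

pitch radius r_p = m·N/2 = 4.865·39/2 = 94.867500
base radius r_b = r_p·cos α = 94.867500·cos 20.884° = 88.635090
roll angle φ = 25.320° = 0.44191737 rad
x = r_b·(cos φ + φ·sin φ) = 88.635090·(0.90393332 + 0.44191737·0.42767342) = 96.871916
y = r_b·(sin φ − φ·cos φ) = 88.635090·(0.42767342 − 0.44191737·0.90393332) = 2.500360

x=96.871916 y=2.500360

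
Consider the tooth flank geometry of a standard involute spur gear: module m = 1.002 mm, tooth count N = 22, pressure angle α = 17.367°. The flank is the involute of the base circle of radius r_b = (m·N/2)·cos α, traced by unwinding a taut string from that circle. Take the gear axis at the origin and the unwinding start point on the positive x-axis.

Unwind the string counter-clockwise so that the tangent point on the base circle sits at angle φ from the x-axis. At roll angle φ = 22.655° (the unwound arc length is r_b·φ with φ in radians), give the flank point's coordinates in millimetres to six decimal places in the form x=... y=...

pitch radius r_p = m·N/2 = 1.002·22/2 = 11.022000
base radius r_b = r_p·cos α = 11.022000·cos 17.367° = 10.519534
roll angle φ = 22.655° = 0.39540434 rad
x = r_b·(cos φ + φ·sin φ) = 10.519534·(0.92284089 + 0.39540434·0.38518136) = 11.310006
y = r_b·(sin φ − φ·cos φ) = 10.519534·(0.38518136 − 0.39540434·0.92284089) = 0.213400

x=11.310006 y=0.213400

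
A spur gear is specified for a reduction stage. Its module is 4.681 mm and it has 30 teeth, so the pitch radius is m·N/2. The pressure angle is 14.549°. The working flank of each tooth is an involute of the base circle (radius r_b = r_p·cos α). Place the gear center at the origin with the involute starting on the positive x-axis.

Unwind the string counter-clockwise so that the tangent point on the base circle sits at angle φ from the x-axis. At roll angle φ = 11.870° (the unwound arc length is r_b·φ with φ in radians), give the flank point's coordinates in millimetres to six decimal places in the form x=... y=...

x=69.406298 y=0.200573

pitch radius r_p = m·N/2 = 4.681·30/2 = 70.215000
base radius r_b = r_p·cos α = 70.215000·cos 14.549° = 67.963427
roll angle φ = 11.870° = 0.20717058 rad
x = r_b·(cos φ + φ·sin φ) = 67.963427·(0.97861682 + 0.20717058·0.20569181) = 69.406298
y = r_b·(sin φ − φ·cos φ) = 67.963427·(0.20569181 − 0.20717058·0.97861682) = 0.200573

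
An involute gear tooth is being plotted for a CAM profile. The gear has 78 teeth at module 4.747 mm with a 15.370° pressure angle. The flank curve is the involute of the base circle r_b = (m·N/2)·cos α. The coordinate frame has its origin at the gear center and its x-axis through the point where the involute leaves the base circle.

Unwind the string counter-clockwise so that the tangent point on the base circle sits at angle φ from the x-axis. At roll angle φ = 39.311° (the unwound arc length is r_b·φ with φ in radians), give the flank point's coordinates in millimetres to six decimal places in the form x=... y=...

pitch radius r_p = m·N/2 = 4.747·78/2 = 185.133000
base radius r_b = r_p·cos α = 185.133000·cos 15.370° = 178.511592
roll angle φ = 39.311° = 0.68610638 rad
x = r_b·(cos φ + φ·sin φ) = 178.511592·(0.77371860 + 0.68610638·0.63352943) = 215.711119
y = r_b·(sin φ − φ·cos φ) = 178.511592·(0.63352943 − 0.68610638·0.77371860) = 18.328885

x=215.711119 y=18.328885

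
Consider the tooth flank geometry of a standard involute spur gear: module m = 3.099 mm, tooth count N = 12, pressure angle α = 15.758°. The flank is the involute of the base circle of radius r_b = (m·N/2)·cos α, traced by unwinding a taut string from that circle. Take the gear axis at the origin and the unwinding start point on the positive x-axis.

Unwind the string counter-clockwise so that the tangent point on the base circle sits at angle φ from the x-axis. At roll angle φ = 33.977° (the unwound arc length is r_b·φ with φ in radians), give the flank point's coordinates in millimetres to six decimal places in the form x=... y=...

pitch radius r_p = m·N/2 = 3.099·12/2 = 18.594000
base radius r_b = r_p·cos α = 18.594000·cos 15.758° = 17.895188
roll angle φ = 33.977° = 0.59301052 rad
x = r_b·(cos φ + φ·sin φ) = 17.895188·(0.82926198 + 0.59301052·0.55886006) = 20.770441
y = r_b·(sin φ − φ·cos φ) = 17.895188·(0.55886006 − 0.59301052·0.82926198) = 1.200749

x=20.770441 y=1.200749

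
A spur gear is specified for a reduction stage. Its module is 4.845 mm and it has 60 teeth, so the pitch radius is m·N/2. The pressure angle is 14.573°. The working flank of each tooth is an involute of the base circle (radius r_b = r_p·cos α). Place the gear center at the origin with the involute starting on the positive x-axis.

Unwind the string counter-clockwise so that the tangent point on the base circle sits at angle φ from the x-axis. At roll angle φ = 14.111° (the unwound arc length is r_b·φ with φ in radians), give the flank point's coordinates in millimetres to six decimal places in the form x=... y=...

x=144.875622 y=0.696243

pitch radius r_p = m·N/2 = 4.845·60/2 = 145.350000
base radius r_b = r_p·cos α = 145.350000·cos 14.573° = 140.673778
roll angle φ = 14.111° = 0.24628341 rad
x = r_b·(cos φ + φ·sin φ) = 140.673778·(0.96982523 + 0.24628341·0.24380121) = 144.875622
y = r_b·(sin φ − φ·cos φ) = 140.673778·(0.24380121 − 0.24628341·0.96982523) = 0.696243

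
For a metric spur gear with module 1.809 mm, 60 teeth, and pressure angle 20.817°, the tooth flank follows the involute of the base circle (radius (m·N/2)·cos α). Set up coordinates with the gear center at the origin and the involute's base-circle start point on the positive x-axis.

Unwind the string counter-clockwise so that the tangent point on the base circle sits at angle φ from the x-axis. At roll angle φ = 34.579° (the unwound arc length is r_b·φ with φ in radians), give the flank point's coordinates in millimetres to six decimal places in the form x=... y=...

x=59.141194 y=3.583340

pitch radius r_p = m·N/2 = 1.809·60/2 = 54.270000
base radius r_b = r_p·cos α = 54.270000·cos 20.817° = 50.727269
roll angle φ = 34.579° = 0.60351740 rad
x = r_b·(cos φ + φ·sin φ) = 50.727269·(0.82334444 + 0.60351740·0.56754201) = 59.141194
y = r_b·(sin φ − φ·cos φ) = 50.727269·(0.56754201 − 0.60351740·0.82334444) = 3.583340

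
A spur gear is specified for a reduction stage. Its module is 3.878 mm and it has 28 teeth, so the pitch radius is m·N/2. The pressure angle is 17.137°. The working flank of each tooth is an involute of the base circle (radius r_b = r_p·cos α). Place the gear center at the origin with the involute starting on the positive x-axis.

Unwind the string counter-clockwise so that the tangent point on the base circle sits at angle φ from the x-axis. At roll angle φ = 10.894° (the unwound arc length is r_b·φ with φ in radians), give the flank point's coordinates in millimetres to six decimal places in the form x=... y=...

x=52.810941 y=0.118445

pitch radius r_p = m·N/2 = 3.878·28/2 = 54.292000
base radius r_b = r_p·cos α = 54.292000·cos 17.137° = 51.881594
roll angle φ = 10.894° = 0.19013617 rad
x = r_b·(cos φ + φ·sin φ) = 51.881594·(0.98197851 + 0.19013617·0.18899261) = 52.810941
y = r_b·(sin φ − φ·cos φ) = 51.881594·(0.18899261 − 0.19013617·0.98197851) = 0.118445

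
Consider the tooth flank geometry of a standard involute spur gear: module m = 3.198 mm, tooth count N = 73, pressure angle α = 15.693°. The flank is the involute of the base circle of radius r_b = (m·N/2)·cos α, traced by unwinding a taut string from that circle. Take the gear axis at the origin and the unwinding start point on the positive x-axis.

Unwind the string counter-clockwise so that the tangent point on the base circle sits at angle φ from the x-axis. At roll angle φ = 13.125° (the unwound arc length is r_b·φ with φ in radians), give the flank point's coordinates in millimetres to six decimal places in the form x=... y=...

x=115.285881 y=0.447921

pitch radius r_p = m·N/2 = 3.198·73/2 = 116.727000
base radius r_b = r_p·cos α = 116.727000·cos 15.693° = 112.375978
roll angle φ = 13.125° = 0.22907446 rad
x = r_b·(cos φ + φ·sin φ) = 112.375978·(0.97387698 + 0.22907446·0.22707626) = 115.285881
y = r_b·(sin φ − φ·cos φ) = 112.375978·(0.22707626 − 0.22907446·0.97387698) = 0.447921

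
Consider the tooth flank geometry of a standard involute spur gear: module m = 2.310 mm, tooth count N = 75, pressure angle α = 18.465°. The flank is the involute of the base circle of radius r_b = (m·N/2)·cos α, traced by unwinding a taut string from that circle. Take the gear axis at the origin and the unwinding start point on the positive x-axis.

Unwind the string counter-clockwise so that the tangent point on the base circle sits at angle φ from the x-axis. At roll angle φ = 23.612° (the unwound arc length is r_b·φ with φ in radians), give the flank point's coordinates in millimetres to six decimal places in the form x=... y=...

x=88.849020 y=1.884534

pitch radius r_p = m·N/2 = 2.310·75/2 = 86.625000
base radius r_b = r_p·cos α = 86.625000·cos 18.465° = 82.165312
roll angle φ = 23.612° = 0.41210714 rad
x = r_b·(cos φ + φ·sin φ) = 82.165312·(0.91627886 + 0.41210714·0.40054095) = 88.849020
y = r_b·(sin φ − φ·cos φ) = 82.165312·(0.40054095 − 0.41210714·0.91627886) = 1.884534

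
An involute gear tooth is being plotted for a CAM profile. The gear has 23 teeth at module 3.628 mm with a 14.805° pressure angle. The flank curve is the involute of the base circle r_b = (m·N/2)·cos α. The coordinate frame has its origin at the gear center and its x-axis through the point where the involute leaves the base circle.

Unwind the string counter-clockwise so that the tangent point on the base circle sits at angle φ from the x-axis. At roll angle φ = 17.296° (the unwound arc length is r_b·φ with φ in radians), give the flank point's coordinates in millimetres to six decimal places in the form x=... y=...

pitch radius r_p = m·N/2 = 3.628·23/2 = 41.722000
base radius r_b = r_p·cos α = 41.722000·cos 14.805° = 40.336875
roll angle φ = 17.296° = 0.30187215 rad
x = r_b·(cos φ + φ·sin φ) = 40.336875·(0.95478156 + 0.30187215·0.29730822) = 42.133102
y = r_b·(sin φ − φ·cos φ) = 40.336875·(0.29730822 − 0.30187215·0.95478156) = 0.366511

x=42.133102 y=0.366511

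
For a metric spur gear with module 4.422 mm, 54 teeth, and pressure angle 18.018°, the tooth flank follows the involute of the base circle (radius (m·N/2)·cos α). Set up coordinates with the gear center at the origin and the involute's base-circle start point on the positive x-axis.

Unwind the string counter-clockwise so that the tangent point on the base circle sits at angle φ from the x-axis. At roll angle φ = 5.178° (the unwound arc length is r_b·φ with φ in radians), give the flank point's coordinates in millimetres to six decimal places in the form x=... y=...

x=114.001552 y=0.027912

pitch radius r_p = m·N/2 = 4.422·54/2 = 119.394000
base radius r_b = r_p·cos α = 119.394000·cos 18.018° = 113.538845
roll angle φ = 5.178° = 0.09037315 rad
x = r_b·(cos φ + φ·sin φ) = 113.538845·(0.99591913 + 0.09037315·0.09025018) = 114.001552
y = r_b·(sin φ − φ·cos φ) = 113.538845·(0.09025018 − 0.09037315·0.99591913) = 0.027912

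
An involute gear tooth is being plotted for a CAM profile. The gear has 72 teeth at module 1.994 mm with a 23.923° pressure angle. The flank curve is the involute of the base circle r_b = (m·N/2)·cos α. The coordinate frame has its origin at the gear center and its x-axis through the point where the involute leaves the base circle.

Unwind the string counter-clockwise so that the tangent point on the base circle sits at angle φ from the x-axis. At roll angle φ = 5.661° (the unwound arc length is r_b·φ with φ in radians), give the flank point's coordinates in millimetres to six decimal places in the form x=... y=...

x=65.936624 y=0.021076

pitch radius r_p = m·N/2 = 1.994·72/2 = 71.784000
base radius r_b = r_p·cos α = 71.784000·cos 23.923° = 65.617126
roll angle φ = 5.661° = 0.09880309 rad
x = r_b·(cos φ + φ·sin φ) = 65.617126·(0.99512294 + 0.09880309·0.09864241) = 65.936624
y = r_b·(sin φ − φ·cos φ) = 65.617126·(0.09864241 − 0.09880309·0.99512294) = 0.021076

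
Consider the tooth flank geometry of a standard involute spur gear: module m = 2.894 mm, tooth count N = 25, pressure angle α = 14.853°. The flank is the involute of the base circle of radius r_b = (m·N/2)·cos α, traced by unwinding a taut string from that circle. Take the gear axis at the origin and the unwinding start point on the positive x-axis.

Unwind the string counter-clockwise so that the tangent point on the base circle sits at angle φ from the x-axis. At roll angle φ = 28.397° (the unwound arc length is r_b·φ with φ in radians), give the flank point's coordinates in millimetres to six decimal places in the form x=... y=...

x=39.000684 y=1.384433

pitch radius r_p = m·N/2 = 2.894·25/2 = 36.175000
base radius r_b = r_p·cos α = 36.175000·cos 14.853° = 34.966273
roll angle φ = 28.397° = 0.49562115 rad
x = r_b·(cos φ + φ·sin φ) = 34.966273·(0.87967348 + 0.49562115·0.47557815) = 39.000684
y = r_b·(sin φ − φ·cos φ) = 34.966273·(0.47557815 − 0.49562115·0.87967348) = 1.384433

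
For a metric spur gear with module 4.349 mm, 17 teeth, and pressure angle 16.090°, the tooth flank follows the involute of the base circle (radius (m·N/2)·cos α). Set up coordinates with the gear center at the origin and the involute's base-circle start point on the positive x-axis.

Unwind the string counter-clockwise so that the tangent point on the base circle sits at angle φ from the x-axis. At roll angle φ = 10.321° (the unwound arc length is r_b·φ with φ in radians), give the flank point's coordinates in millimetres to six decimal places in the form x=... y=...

x=36.090030 y=0.068980

pitch radius r_p = m·N/2 = 4.349·17/2 = 36.966500
base radius r_b = r_p·cos α = 36.966500·cos 16.090° = 35.518431
roll angle φ = 10.321° = 0.18013543 rad
x = r_b·(cos φ + φ·sin φ) = 35.518431·(0.98381944 + 0.18013543·0.17916282) = 36.090030
y = r_b·(sin φ − φ·cos φ) = 35.518431·(0.17916282 − 0.18013543·0.98381944) = 0.068980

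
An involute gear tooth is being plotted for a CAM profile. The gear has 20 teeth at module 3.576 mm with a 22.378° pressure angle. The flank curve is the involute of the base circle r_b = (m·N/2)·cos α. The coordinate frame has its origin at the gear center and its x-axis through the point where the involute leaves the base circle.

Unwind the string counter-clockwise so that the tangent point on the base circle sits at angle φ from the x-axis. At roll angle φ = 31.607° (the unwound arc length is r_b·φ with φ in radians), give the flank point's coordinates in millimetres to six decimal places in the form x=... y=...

x=37.722008 y=1.794656

pitch radius r_p = m·N/2 = 3.576·20/2 = 35.760000
base radius r_b = r_p·cos α = 35.760000·cos 22.378° = 33.066996
roll angle φ = 31.607° = 0.55164622 rad
x = r_b·(cos φ + φ·sin φ) = 33.066996·(0.85166291 + 0.55164622·0.52408996) = 37.722008
y = r_b·(sin φ − φ·cos φ) = 33.066996·(0.52408996 − 0.55164622·0.85166291) = 1.794656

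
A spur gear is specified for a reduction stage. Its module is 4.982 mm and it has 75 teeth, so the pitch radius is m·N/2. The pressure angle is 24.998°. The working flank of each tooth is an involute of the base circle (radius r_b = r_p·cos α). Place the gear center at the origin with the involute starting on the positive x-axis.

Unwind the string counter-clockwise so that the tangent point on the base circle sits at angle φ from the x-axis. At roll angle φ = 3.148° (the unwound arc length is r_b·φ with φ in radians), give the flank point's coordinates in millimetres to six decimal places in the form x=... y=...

x=169.579087 y=0.009358

pitch radius r_p = m·N/2 = 4.982·75/2 = 186.825000
base radius r_b = r_p·cos α = 186.825000·cos 24.998° = 169.323708
roll angle φ = 3.148° = 0.05494296 rad
x = r_b·(cos φ + φ·sin φ) = 169.323708·(0.99849101 + 0.05494296·0.05491533) = 169.579087
y = r_b·(sin φ − φ·cos φ) = 169.323708·(0.05491533 − 0.05494296·0.99849101) = 0.009358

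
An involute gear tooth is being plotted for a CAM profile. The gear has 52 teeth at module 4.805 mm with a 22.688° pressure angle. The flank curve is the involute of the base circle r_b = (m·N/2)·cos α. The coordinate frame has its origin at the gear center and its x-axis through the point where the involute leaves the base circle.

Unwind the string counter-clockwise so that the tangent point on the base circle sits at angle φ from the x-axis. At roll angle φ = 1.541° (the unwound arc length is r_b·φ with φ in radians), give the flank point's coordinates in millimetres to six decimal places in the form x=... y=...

pitch radius r_p = m·N/2 = 4.805·52/2 = 124.930000
base radius r_b = r_p·cos α = 124.930000·cos 22.688° = 115.262778
roll angle φ = 1.541° = 0.02689552 rad
x = r_b·(cos φ + φ·sin φ) = 115.262778·(0.99963834 + 0.02689552·0.02689228) = 115.304460
y = r_b·(sin φ − φ·cos φ) = 115.262778·(0.02689228 − 0.02689552·0.99963834) = 0.000747

x=115.304460 y=0.000747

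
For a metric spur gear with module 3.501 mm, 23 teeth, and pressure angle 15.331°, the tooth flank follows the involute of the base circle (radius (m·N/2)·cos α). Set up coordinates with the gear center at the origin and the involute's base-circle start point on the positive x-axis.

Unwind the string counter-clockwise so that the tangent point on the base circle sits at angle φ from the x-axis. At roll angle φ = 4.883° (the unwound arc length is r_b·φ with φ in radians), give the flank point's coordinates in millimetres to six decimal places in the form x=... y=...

pitch radius r_p = m·N/2 = 3.501·23/2 = 40.261500
base radius r_b = r_p·cos α = 40.261500·cos 15.331° = 38.828775
roll angle φ = 4.883° = 0.08522443 rad
x = r_b·(cos φ + φ·sin φ) = 38.828775·(0.99637060 + 0.08522443·0.08512130) = 38.969529
y = r_b·(sin φ − φ·cos φ) = 38.828775·(0.08512130 − 0.08522443·0.99637060) = 0.008006

x=38.969529 y=0.008006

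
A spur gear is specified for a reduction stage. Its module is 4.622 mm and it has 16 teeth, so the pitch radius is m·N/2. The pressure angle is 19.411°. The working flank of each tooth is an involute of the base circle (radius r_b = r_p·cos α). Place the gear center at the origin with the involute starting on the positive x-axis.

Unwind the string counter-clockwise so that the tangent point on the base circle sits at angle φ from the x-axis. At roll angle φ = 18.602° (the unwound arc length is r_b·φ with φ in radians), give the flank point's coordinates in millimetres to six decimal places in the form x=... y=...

pitch radius r_p = m·N/2 = 4.622·16/2 = 36.976000
base radius r_b = r_p·cos α = 36.976000·cos 19.411° = 34.874242
roll angle φ = 18.602° = 0.32466615 rad
x = r_b·(cos φ + φ·sin φ) = 34.874242·(0.94775728 + 0.32466615·0.31899239) = 36.664104
y = r_b·(sin φ − φ·cos φ) = 34.874242·(0.31899239 − 0.32466615·0.94775728) = 0.393650

x=36.664104 y=0.393650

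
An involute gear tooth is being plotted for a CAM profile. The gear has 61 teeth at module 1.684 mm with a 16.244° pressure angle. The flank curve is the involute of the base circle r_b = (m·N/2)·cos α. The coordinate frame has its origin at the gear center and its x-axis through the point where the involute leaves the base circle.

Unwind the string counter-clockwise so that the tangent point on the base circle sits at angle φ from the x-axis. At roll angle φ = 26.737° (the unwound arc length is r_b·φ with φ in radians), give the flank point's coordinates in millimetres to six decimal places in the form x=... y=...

x=54.391879 y=1.634222

pitch radius r_p = m·N/2 = 1.684·61/2 = 51.362000
base radius r_b = r_p·cos α = 51.362000·cos 16.244° = 49.311585
roll angle φ = 26.737° = 0.46664868 rad
x = r_b·(cos φ + φ·sin φ) = 49.311585·(0.89308104 + 0.46664868·0.44989582) = 54.391879
y = r_b·(sin φ − φ·cos φ) = 49.311585·(0.44989582 − 0.46664868·0.89308104) = 1.634222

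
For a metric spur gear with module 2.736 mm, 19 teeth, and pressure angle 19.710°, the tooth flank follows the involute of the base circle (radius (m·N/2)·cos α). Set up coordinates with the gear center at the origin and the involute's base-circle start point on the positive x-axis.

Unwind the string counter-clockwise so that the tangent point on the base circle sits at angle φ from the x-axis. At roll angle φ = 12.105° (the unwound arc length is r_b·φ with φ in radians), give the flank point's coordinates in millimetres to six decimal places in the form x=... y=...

pitch radius r_p = m·N/2 = 2.736·19/2 = 25.992000
base radius r_b = r_p·cos α = 25.992000·cos 19.710° = 24.469173
roll angle φ = 12.105° = 0.21127211 rad
x = r_b·(cos φ + φ·sin φ) = 24.469173·(0.97776494 + 0.21127211·0.20970389) = 25.009196
y = r_b·(sin φ − φ·cos φ) = 24.469173·(0.20970389 − 0.21127211·0.97776494) = 0.076575

x=25.009196 y=0.076575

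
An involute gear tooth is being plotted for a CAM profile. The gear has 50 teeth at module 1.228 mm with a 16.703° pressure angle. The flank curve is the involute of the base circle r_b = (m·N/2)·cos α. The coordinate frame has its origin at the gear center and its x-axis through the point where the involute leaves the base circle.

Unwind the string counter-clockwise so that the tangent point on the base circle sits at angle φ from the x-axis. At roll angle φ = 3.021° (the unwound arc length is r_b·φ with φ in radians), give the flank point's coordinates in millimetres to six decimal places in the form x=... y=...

pitch radius r_p = m·N/2 = 1.228·50/2 = 30.700000
base radius r_b = r_p·cos α = 30.700000·cos 16.703° = 29.404689
roll angle φ = 3.021° = 0.05272640 rad
x = r_b·(cos φ + φ·sin φ) = 29.404689·(0.99861029 + 0.05272640·0.05270197) = 29.445534
y = r_b·(sin φ − φ·cos φ) = 29.404689·(0.05270197 − 0.05272640·0.99861029) = 0.001436

x=29.445534 y=0.001436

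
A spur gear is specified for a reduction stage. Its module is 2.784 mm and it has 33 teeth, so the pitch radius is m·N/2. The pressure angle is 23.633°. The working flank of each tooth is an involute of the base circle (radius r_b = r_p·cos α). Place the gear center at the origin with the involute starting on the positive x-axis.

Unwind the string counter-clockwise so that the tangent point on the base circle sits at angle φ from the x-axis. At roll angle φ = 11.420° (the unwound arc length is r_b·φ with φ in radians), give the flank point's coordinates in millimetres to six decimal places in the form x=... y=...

pitch radius r_p = m·N/2 = 2.784·33/2 = 45.936000
base radius r_b = r_p·cos α = 45.936000·cos 23.633° = 42.083439
roll angle φ = 11.420° = 0.19931660 rad
x = r_b·(cos φ + φ·sin φ) = 42.083439·(0.98020212 + 0.19931660·0.19799951) = 42.911082
y = r_b·(sin φ − φ·cos φ) = 42.083439·(0.19799951 − 0.19931660·0.98020212) = 0.110635

x=42.911082 y=0.110635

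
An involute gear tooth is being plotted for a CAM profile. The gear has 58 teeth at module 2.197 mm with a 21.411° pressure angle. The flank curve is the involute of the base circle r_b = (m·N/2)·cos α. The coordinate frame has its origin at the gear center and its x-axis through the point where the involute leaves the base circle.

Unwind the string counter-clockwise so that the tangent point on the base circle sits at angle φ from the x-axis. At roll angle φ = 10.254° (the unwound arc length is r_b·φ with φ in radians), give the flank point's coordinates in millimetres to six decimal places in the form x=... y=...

x=60.258212 y=0.112972

pitch radius r_p = m·N/2 = 2.197·58/2 = 63.713000
base radius r_b = r_p·cos α = 63.713000·cos 21.411° = 59.315895
roll angle φ = 10.254° = 0.17896606 rad
x = r_b·(cos φ + φ·sin φ) = 59.315895·(0.98402827 + 0.17896606·0.17801224) = 60.258212
y = r_b·(sin φ − φ·cos φ) = 59.315895·(0.17801224 − 0.17896606·0.98402827) = 0.112972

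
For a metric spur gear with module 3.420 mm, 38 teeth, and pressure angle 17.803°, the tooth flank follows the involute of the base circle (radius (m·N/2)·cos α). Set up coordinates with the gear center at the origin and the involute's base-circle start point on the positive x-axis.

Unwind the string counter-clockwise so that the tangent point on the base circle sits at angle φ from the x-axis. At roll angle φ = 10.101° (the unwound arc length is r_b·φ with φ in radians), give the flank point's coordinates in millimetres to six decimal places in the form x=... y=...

x=62.822310 y=0.112648

pitch radius r_p = m·N/2 = 3.420·38/2 = 64.980000
base radius r_b = r_p·cos α = 64.980000·cos 17.803° = 61.868328
roll angle φ = 10.101° = 0.17629571 rad
x = r_b·(cos φ + φ·sin φ) = 61.868328·(0.98450012 + 0.17629571·0.17538391) = 62.822310
y = r_b·(sin φ − φ·cos φ) = 61.868328·(0.17538391 − 0.17629571·0.98450012) = 0.112648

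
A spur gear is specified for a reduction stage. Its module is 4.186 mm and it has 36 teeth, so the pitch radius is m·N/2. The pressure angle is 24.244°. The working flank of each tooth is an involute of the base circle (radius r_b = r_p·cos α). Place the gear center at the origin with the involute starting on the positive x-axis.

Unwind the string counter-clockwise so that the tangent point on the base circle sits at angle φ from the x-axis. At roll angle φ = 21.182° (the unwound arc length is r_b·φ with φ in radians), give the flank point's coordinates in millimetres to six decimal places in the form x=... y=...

x=73.238445 y=1.141401

pitch radius r_p = m·N/2 = 4.186·36/2 = 75.348000
base radius r_b = r_p·cos α = 75.348000·cos 24.244° = 68.702687
roll angle φ = 21.182° = 0.36969564 rad
x = r_b·(cos φ + φ·sin φ) = 68.702687·(0.93243736 + 0.36969564·0.36133165) = 73.238445
y = r_b·(sin φ − φ·cos φ) = 68.702687·(0.36133165 − 0.36969564·0.93243736) = 1.141401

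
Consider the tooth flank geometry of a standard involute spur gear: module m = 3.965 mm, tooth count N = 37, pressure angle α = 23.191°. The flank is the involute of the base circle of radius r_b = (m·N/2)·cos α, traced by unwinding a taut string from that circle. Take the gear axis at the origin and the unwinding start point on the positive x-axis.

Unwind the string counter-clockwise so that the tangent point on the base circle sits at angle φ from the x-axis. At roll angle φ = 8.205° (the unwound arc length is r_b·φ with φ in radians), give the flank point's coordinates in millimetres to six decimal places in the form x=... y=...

x=68.113235 y=0.065869

pitch radius r_p = m·N/2 = 3.965·37/2 = 73.352500
base radius r_b = r_p·cos α = 73.352500·cos 23.191° = 67.425413
roll angle φ = 8.205° = 0.14320427 rad
x = r_b·(cos φ + φ·sin φ) = 67.425413·(0.98976378 + 0.14320427·0.14271531) = 68.113235
y = r_b·(sin φ − φ·cos φ) = 67.425413·(0.14271531 − 0.14320427·0.98976378) = 0.065869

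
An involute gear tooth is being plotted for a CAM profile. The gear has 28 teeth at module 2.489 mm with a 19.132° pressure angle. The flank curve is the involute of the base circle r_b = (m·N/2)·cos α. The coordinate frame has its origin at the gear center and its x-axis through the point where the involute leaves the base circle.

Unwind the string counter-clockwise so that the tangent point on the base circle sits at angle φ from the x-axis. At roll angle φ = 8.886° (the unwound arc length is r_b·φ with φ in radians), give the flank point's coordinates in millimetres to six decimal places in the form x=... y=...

x=33.314865 y=0.040838

pitch radius r_p = m·N/2 = 2.489·28/2 = 34.846000
base radius r_b = r_p·cos α = 34.846000·cos 19.132° = 32.921316
roll angle φ = 8.886° = 0.15508996 rad
x = r_b·(cos φ + φ·sin φ) = 32.921316·(0.98799764 + 0.15508996·0.15446898) = 33.314865
y = r_b·(sin φ − φ·cos φ) = 32.921316·(0.15446898 − 0.15508996·0.98799764) = 0.040838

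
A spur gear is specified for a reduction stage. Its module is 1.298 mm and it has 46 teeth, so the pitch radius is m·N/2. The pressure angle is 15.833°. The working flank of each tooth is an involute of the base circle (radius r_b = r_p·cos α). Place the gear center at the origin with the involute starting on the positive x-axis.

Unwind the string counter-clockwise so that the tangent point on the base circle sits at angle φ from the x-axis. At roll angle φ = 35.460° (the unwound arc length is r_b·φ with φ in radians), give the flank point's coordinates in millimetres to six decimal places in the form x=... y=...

pitch radius r_p = m·N/2 = 1.298·46/2 = 29.854000
base radius r_b = r_p·cos α = 29.854000·cos 15.833° = 28.721369
roll angle φ = 35.460° = 0.61889375 rad
x = r_b·(cos φ + φ·sin φ) = 28.721369·(0.81452073 + 0.61889375·0.58013445) = 33.706317
y = r_b·(sin φ − φ·cos φ) = 28.721369·(0.58013445 − 0.61889375·0.81452073) = 2.183762

x=33.706317 y=2.183762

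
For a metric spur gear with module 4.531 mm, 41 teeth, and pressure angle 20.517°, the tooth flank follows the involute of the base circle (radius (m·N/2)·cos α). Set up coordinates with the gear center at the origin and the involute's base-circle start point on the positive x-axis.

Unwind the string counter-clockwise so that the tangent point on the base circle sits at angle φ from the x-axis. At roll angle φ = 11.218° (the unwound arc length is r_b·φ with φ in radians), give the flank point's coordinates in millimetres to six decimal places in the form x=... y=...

x=88.645076 y=0.216810

pitch radius r_p = m·N/2 = 4.531·41/2 = 92.885500
base radius r_b = r_p·cos α = 92.885500·cos 20.517° = 86.993609
roll angle φ = 11.218° = 0.19579104 rad
x = r_b·(cos φ + φ·sin φ) = 86.993609·(0.98089409 + 0.19579104·0.19454252) = 88.645076
y = r_b·(sin φ − φ·cos φ) = 86.993609·(0.19454252 − 0.19579104·0.98089409) = 0.216810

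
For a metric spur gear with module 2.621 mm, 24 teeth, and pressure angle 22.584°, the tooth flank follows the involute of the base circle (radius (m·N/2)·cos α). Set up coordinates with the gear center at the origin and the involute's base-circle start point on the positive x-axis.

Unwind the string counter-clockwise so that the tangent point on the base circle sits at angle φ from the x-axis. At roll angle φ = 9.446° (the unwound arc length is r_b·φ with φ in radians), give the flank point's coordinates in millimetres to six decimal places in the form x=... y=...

x=29.432161 y=0.043259

pitch radius r_p = m·N/2 = 2.621·24/2 = 31.452000
base radius r_b = r_p·cos α = 31.452000·cos 22.584° = 29.040182
roll angle φ = 9.446° = 0.16486380 rad
x = r_b·(cos φ + φ·sin φ) = 29.040182·(0.98644072 + 0.16486380·0.16411798) = 29.432161
y = r_b·(sin φ − φ·cos φ) = 29.040182·(0.16411798 − 0.16486380·0.98644072) = 0.043259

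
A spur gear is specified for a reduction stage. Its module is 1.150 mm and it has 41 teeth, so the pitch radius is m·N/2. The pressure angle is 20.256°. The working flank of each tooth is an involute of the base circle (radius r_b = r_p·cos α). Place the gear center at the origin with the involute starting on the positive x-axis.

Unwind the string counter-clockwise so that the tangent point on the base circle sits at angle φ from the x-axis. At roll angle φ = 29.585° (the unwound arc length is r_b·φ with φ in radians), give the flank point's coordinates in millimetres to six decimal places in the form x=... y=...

pitch radius r_p = m·N/2 = 1.150·41/2 = 23.575000
base radius r_b = r_p·cos α = 23.575000·cos 20.256° = 22.117006
roll angle φ = 29.585° = 0.51635566 rad
x = r_b·(cos φ + φ·sin φ) = 22.117006·(0.86962421 + 0.51635566·0.49371422) = 24.871820
y = r_b·(sin φ − φ·cos φ) = 22.117006·(0.49371422 − 0.51635566·0.86962421) = 0.988162

x=24.871820 y=0.988162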